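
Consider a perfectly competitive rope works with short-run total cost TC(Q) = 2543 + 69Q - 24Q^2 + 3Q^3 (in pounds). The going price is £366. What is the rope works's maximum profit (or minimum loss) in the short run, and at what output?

Profit = -£113 at Q = 9

AVC = 69 - 24Q + 3Q^2 has its minimum £21 at Q = 4; price £366 clears that bar, so the firm operates.
With MC = 69 - 48Q + 9Q^2, P = MC on the upward-sloping part at Q* = 9.
TR = 366·9 = 3294. TC = 2543 + 864 = 3407. Profit = 3294 − 3407 = -£113.
That loss of £113 beats the £2543 the firm would lose by shutting down; producing recovers £2430 of fixed cost.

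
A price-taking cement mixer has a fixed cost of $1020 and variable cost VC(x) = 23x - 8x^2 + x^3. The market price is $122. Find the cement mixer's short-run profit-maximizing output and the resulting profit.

AVC = 23 - 8x + x^2 has its minimum $7 at x = 4; price $122 clears that bar, so the firm operates.
MC = 23 - 16x + 3x^2. Setting P = MC and taking the root on the rising branch gives x* = 9.
TR = 122·9 = 1098. TC = 1020 + 288 = 1308. Profit = 1098 − 1308 = -$210.
That loss of $210 beats the $1020 the firm would lose by shutting down; producing recovers $810 of fixed cost.

Profit = -$210 at x = 9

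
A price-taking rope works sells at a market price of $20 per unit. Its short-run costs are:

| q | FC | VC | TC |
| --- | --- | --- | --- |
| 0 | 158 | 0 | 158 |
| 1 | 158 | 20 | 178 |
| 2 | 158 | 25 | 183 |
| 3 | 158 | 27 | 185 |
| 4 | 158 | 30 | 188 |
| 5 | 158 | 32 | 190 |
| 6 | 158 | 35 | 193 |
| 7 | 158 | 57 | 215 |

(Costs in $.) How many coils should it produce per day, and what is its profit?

q = 6; profit = -$73

Tabulate TR − TC: q=0: -158; q=1: -158; q=2: -143; q=3: -125; q=4: -108; q=5: -90; q=6: -73; q=7: -75.
Profit is maximized at q = 6. AVC there is 35/6 = $5.83 ≤ P, so producing beats shutting down (which would give -$158).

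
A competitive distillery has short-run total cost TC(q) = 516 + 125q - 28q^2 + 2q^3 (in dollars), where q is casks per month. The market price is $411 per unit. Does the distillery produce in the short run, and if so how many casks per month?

From TC, MC = TC'(q) = 125 - 56q + 6q^2 and AVC = VC/q = 125 - 28q + 2q^2.
AVC is minimized where dAVC/dq = -28 + 4q = 0, at q = 7; min AVC = 125 - 28·7 + 2·7^2 = $27.
P = $411 exceeds min AVC = $27, so the firm stays open.
Set P = MC: 411 = 125 - 56q + 6q^2 → -286 - 56q + 6q^2 = 0. The roots are q = -11/3 and q = 13; the profit-maximizing output is on the rising part of MC, so q* = 13.
Check: AVC at q = 13 is $99 ≤ P, so revenue covers variable cost.
Profit = P·q − TC = 411·13 − 1803 = $3540.

Produce at q = 13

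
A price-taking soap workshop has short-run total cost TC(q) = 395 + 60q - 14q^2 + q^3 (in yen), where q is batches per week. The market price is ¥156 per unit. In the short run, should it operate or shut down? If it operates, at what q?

Produce at q = 12

Variable cost is VC = 60q - 14q^2 + q^3, so AVC = VC/q = 60 - 14q + q^2 and MC = dTC/dq = 60 - 28q + 3q^2.
The AVC parabola has its vertex at q = 14/2 = 7, where AVC = 60 - 14·7 + 7^2 = ¥11.
Because ¥156 ≥ ¥11, revenue can cover variable cost; the firm operates.
P = MC gives -96 - 28q + 3q^2 = 0, with roots -8/3 and 12. Take the larger (rising MC): q* = 12.
Check: AVC at q = 12 is ¥36 ≤ P, so revenue covers variable cost.
Profit = P·q − TC = 156·12 − 827 = ¥1045.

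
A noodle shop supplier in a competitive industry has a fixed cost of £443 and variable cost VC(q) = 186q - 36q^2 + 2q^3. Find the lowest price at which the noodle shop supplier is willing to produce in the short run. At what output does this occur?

£24 per unit, at q = 9

The shutdown price is the minimum of AVC. VC = 186q - 36q^2 + 2q^3, so AVC = 186 - 36q + 2q^2.
At the minimum of AVC, MC = AVC. MC = 186 - 72q + 6q^2; setting MC = AVC gives 4q^2 - 36q = 0, so q = 9. min AVC = 24.
The firm shuts down for any P below £24.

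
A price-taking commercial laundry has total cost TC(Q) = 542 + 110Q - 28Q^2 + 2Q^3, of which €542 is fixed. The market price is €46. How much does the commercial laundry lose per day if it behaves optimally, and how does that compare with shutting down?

AVC = 110 - 28Q + 2Q^2 has its minimum €12 at Q = 7; price €46 clears that bar, so the firm operates.
With MC = 110 - 56Q + 6Q^2, P = MC on the upward-sloping part at Q* = 8.
TR = 46·8 = 368. TC = 542 + 112 = 654. Profit = 368 − 654 = -€286.
Shutting down would mean losing the fixed cost of €542, so operating at a loss of €286 is better by €256.

Profit = -€286 at Q = 8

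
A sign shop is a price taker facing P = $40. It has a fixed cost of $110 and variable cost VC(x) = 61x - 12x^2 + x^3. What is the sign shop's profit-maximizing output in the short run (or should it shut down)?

Produce at x = 7

Variable cost is VC = 61x - 12x^2 + x^3, so AVC = VC/x = 61 - 12x + x^2 and MC = dTC/dx = 61 - 24x + 3x^2.
AVC hits its minimum where MC = AVC, at x = 6, giving min AVC = 61 - 12·6 + 6^2 = $25.
Because $40 ≥ $25, revenue can cover variable cost; the firm operates.
P = MC gives 21 - 24x + 3x^2 = 0, with roots 1 and 7. Take the larger (rising MC): x* = 7.
Check: AVC at x = 7 is $26 ≤ P, so revenue covers variable cost.
Profit = P·x − TC = 40·7 − 292 = -$12, a loss, but smaller than the $110 fixed cost the firm would lose by shutting down.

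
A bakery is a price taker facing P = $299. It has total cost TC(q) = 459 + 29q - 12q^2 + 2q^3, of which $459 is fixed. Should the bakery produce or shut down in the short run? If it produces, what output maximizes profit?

Produce at q = 9

From TC, MC = TC'(q) = 29 - 24q + 6q^2 and AVC = VC/q = 29 - 12q + 2q^2.
AVC hits its minimum where MC = AVC, at q = 3, giving min AVC = 29 - 12·3 + 2·3^2 = $11.
P = $299 exceeds min AVC = $11, so the firm stays open.
Solving P = MC: -270 - 24q + 6q^2 = 0 ⇒ q = -5 or 9. On the upward-sloping branch, q* = 9.
Check: AVC at q = 9 is $83 ≤ P, so revenue covers variable cost.
Profit = P·q − TC = 299·9 − 1206 = $1485.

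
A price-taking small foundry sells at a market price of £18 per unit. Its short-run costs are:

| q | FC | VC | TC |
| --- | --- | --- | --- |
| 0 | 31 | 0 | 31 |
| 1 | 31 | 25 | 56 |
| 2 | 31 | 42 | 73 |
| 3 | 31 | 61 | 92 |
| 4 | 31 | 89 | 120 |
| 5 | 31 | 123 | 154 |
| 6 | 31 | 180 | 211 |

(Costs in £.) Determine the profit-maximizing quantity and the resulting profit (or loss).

Tabulate TR − TC: q=0: -31; q=1: -38; q=2: -37; q=3: -38; q=4: -48; q=5: -64; q=6: -103.
Profit is highest at q = 0. Equivalently, the lowest AVC in the table is 61/3 ≈ £20.33 at q = 3, and P = £18 falls below it — price never covers variable cost, so the firm shuts down and loses only its fixed cost.

q = 0 (shut down); profit = -£31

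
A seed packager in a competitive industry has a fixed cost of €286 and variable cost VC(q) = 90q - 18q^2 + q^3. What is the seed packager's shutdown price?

€9 per unit

The firm shuts down when price falls below the minimum of average variable cost. AVC = VC/q = 90 - 18q + q^2.
At the minimum of AVC, MC = AVC. MC = 90 - 36q + 3q^2; setting MC = AVC gives 2q^2 - 18q = 0, so q = 9. min AVC = 9.
For P < €9 the firm produces nothing.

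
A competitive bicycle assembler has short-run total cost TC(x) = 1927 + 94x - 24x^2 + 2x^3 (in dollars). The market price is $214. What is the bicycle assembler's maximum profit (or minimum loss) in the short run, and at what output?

Profit = -$327 at x = 10

AVC = 94 - 24x + 2x^2 has its minimum $22 at x = 6; price $214 clears that bar, so the firm operates.
With MC = 94 - 48x + 6x^2, P = MC on the upward-sloping part at x* = 10.
TR = 214·10 = 2140. TC = 1927 + 540 = 2467. Profit = 2140 − 2467 = -$327.
Shutting down would mean losing the fixed cost of $1927, so operating at a loss of $327 is better by $1600.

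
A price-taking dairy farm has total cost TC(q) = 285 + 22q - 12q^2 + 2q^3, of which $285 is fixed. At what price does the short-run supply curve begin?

The firm shuts down when price falls below the minimum of average variable cost. AVC = VC/q = 22 - 12q + 2q^2.
At the minimum of AVC, MC = AVC. MC = 22 - 24q + 6q^2; setting MC = AVC gives 4q^2 - 12q = 0, so q = 3. min AVC = 4.
For P < $4 the firm produces nothing.

$4 per unit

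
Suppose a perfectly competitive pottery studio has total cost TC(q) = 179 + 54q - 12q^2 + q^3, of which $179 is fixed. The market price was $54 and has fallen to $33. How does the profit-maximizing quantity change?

MC = 54 - 24q + 3q^2; the shutdown threshold is min AVC = $18 (at q = 6).
At P = $54 ≥ min AVC, set P = MC on the rising branch: q = 8.
At P = $33 ≥ min AVC, set P = MC: q = 7. The firm stays open but cuts output.

Output falls from 8 to 7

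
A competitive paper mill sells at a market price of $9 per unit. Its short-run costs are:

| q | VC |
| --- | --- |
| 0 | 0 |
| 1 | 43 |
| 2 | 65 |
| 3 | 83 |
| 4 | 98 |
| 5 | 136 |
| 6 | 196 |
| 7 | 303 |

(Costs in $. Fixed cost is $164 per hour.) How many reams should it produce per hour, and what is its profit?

Tabulate TR − TC: q=0: -164; q=1: -198; q=2: -211; q=3: -220; q=4: -226; q=5: -255; q=6: -306; q=7: -404.
Profit is highest at q = 0. Equivalently, the lowest AVC in the table is 98/4 ≈ $24.50 at q = 4, and P = $9 falls below it — price never covers variable cost, so the firm shuts down and loses only its fixed cost.

q = 0 (shut down); profit = -$164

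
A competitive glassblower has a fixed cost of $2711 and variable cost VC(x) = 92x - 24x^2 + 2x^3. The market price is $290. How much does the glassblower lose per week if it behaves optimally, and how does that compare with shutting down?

Profit = -$291 at x = 11

AVC = 92 - 24x + 2x^2; min AVC = $20 at x = 6. Since P = $290 ≥ min AVC, the firm produces.
MC = 92 - 48x + 6x^2. Setting P = MC and taking the root on the rising branch gives x* = 11.
TR = 290·11 = 3190. TC = 2711 + 770 = 3481. Profit = 3190 − 3481 = -$291.
That loss of $291 beats the $2711 the firm would lose by shutting down; producing recovers $2420 of fixed cost.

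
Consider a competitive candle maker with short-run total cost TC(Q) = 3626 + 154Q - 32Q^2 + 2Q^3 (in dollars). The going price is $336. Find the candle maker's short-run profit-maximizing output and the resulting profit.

Profit = -$246 at Q = 13

AVC = 154 - 32Q + 2Q^2; min AVC = $26 at Q = 8. Since P = $336 ≥ min AVC, the firm produces.
MC = 154 - 64Q + 6Q^2. Setting P = MC and taking the root on the rising branch gives Q* = 13.
TR = 336·13 = 4368. TC = 3626 + 988 = 4614. Profit = 4368 − 4614 = -$246.
That loss of $246 beats the $3626 the firm would lose by shutting down; producing recovers $3380 of fixed cost.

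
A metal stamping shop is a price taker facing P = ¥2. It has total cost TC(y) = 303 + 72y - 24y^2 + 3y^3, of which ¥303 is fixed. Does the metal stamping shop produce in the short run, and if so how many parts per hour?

Variable cost is VC = 72y - 24y^2 + 3y^3, so AVC = VC/y = 72 - 24y + 3y^2 and MC = dTC/dy = 72 - 48y + 9y^2.
AVC hits its minimum where MC = AVC, at y = 4, giving min AVC = 72 - 24·4 + 3·4^2 = ¥24.
P = ¥2 lies below min AVC = ¥24; no output level covers variable cost.
Best response: produce nothing and absorb the ¥303 fixed cost.

Shut down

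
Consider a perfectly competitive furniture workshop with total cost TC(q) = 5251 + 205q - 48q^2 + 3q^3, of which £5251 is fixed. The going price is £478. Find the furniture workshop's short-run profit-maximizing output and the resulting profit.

Profit = -£181 at q = 13

AVC = 205 - 48q + 3q^2 has its minimum £13 at q = 8; price £478 clears that bar, so the firm operates.
MC = 205 - 96q + 9q^2. Setting P = MC and taking the root on the rising branch gives q* = 13.
TR = 478·13 = 6214. TC = 5251 + 1144 = 6395. Profit = 6214 − 6395 = -£181.
Shutting down would mean losing the fixed cost of £5251, so operating at a loss of £181 is better by £5070.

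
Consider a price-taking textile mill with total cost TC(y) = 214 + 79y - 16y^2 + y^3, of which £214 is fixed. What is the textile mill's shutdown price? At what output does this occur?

The shutdown price is the minimum of AVC. VC = 79y - 16y^2 + y^3, so AVC = 79 - 16y + y^2.
At the minimum of AVC, MC = AVC. MC = 79 - 32y + 3y^2; setting MC = AVC gives 2y^2 - 16y = 0, so y = 8. min AVC = 15.
So the shutdown price is £15.

£15 per unit, at y = 8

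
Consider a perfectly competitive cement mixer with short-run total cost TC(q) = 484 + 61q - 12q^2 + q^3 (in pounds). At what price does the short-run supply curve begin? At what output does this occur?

£25 per unit, at q = 6

The shutdown price is the minimum of AVC. VC = 61q - 12q^2 + q^3, so AVC = 61 - 12q + q^2.
At the minimum of AVC, MC = AVC. MC = 61 - 24q + 3q^2; setting MC = AVC gives 2q^2 - 12q = 0, so q = 6. min AVC = 25.
The firm shuts down for any P below £25.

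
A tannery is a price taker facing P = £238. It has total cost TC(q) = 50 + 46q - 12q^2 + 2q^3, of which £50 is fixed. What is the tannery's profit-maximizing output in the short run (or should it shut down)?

Produce at q = 8

Strip out fixed cost: VC = 46q - 12q^2 + 2q^3. Then AVC = 46 - 12q + 2q^2 and MC = 46 - 24q + 6q^2.
AVC is minimized where dAVC/dq = -12 + 4q = 0, at q = 3; min AVC = 46 - 12·3 + 2·3^2 = £28.
Since P = £238 ≥ min AVC = £28, price covers variable cost and the firm should produce.
Set P = MC: 238 = 46 - 24q + 6q^2 → -192 - 24q + 6q^2 = 0. The roots are q = -4 and q = 8; the profit-maximizing output is on the rising part of MC, so q* = 8.
Check: AVC at q = 8 is £78 ≤ P, so revenue covers variable cost.
Profit = P·q − TC = 238·8 − 674 = £1230.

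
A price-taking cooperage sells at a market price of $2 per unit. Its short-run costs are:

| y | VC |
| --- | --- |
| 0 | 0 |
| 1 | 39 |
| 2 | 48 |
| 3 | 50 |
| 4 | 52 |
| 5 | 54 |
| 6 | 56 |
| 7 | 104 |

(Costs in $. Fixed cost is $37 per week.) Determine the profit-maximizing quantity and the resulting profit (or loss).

Tabulate TR − TC: y=0: -37; y=1: -74; y=2: -81; y=3: -81; y=4: -81; y=5: -81; y=6: -81; y=7: -127.
Profit is highest at y = 0. Equivalently, the lowest AVC in the table is 56/6 ≈ $9.33 at y = 6, and P = $2 falls below it — price never covers variable cost, so the firm shuts down and loses only its fixed cost.

y = 0 (shut down); profit = -$37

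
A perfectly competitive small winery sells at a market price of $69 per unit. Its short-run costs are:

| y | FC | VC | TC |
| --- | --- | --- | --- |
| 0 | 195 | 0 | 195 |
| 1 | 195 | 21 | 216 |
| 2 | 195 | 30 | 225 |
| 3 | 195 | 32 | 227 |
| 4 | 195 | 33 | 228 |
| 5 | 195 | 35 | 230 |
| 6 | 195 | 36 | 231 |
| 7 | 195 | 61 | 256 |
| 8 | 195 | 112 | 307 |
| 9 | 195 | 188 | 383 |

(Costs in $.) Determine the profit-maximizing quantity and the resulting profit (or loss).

y = 8; profit = $245

Compute π = P·y − TC at each output: y=0: -195; y=1: -147; y=2: -87; y=3: -20; y=4: 48; y=5: 115; y=6: 183; y=7: 227; y=8: 245; y=9: 238.
Profit is maximized at y = 8. AVC there is 112/8 = $14 ≤ P, so producing beats shutting down (which would give -$195).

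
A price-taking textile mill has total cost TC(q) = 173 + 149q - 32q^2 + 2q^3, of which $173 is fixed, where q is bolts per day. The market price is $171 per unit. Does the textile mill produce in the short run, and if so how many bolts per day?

Variable cost is VC = 149q - 32q^2 + 2q^3, so AVC = VC/q = 149 - 32q + 2q^2 and MC = dTC/dq = 149 - 64q + 6q^2.
The AVC parabola has its vertex at q = 32/4 = 8, where AVC = 149 - 32·8 + 2·8^2 = $21.
P = $171 exceeds min AVC = $21, so the firm stays open.
Set P = MC: 171 = 149 - 64q + 6q^2 → -22 - 64q + 6q^2 = 0. The roots are q = -1/3 and q = 11; the profit-maximizing output is on the rising part of MC, so q* = 11.
Check: AVC at q = 11 is $39 ≤ P, so revenue covers variable cost.
Profit = P·q − TC = 171·11 − 602 = $1279.

Produce at q = 11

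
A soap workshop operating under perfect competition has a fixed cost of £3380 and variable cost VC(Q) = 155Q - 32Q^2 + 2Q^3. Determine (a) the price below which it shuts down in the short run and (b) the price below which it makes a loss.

Shutdown price = min AVC. AVC = 155 - 32Q + 2Q^2, with vertex at Q = 8 and minimum £27.
ATC = 3380/Q + 155 - 32Q + 2Q^2. Setting dATC/dQ = −3380/Q^2 − 32 + 4Q = 0 gives Q = 13 (since 4·13^3 − 32·13^2 = 3380).
min ATC = 3380/13 + 155 − 32·13 + 2·13^2 = £337. That is the break-even price.
For £27 ≤ P < £337 the firm produces at a loss; below £27 it shuts down.

Shutdown price = £27; break-even price = £337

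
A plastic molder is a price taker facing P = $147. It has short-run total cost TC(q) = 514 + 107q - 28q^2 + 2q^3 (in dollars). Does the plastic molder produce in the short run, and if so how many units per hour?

From TC, MC = TC'(q) = 107 - 56q + 6q^2 and AVC = VC/q = 107 - 28q + 2q^2.
AVC hits its minimum where MC = AVC, at q = 7, giving min AVC = 107 - 28·7 + 2·7^2 = $9.
Since P = $147 ≥ min AVC = $9, price covers variable cost and the firm should produce.
Set P = MC: 147 = 107 - 56q + 6q^2 → -40 - 56q + 6q^2 = 0. The roots are q = -2/3 and q = 10; the profit-maximizing output is on the rising part of MC, so q* = 10.
Check: AVC at q = 10 is $27 ≤ P, so revenue covers variable cost.
Profit = P·q − TC = 147·10 − 784 = $686.

Produce at q = 10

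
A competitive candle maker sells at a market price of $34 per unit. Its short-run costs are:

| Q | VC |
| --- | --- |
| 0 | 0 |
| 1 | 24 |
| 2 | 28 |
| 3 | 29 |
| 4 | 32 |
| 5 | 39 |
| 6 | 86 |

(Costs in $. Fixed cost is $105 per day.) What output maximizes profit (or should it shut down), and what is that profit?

Q = 5; profit = $26

Compute π = P·Q − TC at each output: Q=0: -105; Q=1: -95; Q=2: -65; Q=3: -32; Q=4: -1; Q=5: 26; Q=6: 13.
Profit is maximized at Q = 5. AVC there is 39/5 = $7.80 ≤ P, so producing beats shutting down (which would give -$105).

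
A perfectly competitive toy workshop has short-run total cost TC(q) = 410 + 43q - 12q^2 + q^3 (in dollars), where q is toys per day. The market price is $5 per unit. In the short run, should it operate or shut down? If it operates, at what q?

Shut down

Strip out fixed cost: VC = 43q - 12q^2 + q^3. Then AVC = 43 - 12q + q^2 and MC = 43 - 24q + 3q^2.
The AVC parabola has its vertex at q = 12/2 = 6, where AVC = 43 - 12·6 + 6^2 = $7.
With P < min AVC ($5 < $7), every unit sold adds to the loss.
Shutting down limits the loss to fixed cost, $410.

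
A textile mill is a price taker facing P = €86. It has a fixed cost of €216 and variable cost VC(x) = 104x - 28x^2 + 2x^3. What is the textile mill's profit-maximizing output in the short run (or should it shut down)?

Strip out fixed cost: VC = 104x - 28x^2 + 2x^3. Then AVC = 104 - 28x + 2x^2 and MC = 104 - 56x + 6x^2.
AVC hits its minimum where MC = AVC, at x = 7, giving min AVC = 104 - 28·7 + 2·7^2 = €6.
Since P = €86 ≥ min AVC = €6, price covers variable cost and the firm should produce.
P = MC gives 18 - 56x + 6x^2 = 0, with roots 1/3 and 9. Take the larger (rising MC): x* = 9.
Check: AVC at x = 9 is €14 ≤ P, so revenue covers variable cost.
Profit = P·x − TC = 86·9 − 342 = €432.

Produce at x = 9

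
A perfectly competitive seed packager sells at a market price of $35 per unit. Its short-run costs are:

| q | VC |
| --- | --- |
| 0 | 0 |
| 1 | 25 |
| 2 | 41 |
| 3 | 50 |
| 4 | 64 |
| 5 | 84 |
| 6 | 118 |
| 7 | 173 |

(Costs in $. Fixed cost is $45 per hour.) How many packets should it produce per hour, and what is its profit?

Tabulate TR − TC: q=0: -45; q=1: -35; q=2: -16; q=3: 10; q=4: 31; q=5: 46; q=6: 47; q=7: 27.
Profit is maximized at q = 6. AVC there is 118/6 = $19.67 ≤ P, so producing beats shutting down (which would give -$45).

q = 6; profit = $47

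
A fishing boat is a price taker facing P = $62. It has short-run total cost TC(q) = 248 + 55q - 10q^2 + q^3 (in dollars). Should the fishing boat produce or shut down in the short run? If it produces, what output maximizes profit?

Variable cost is VC = 55q - 10q^2 + q^3, so AVC = VC/q = 55 - 10q + q^2 and MC = dTC/dq = 55 - 20q + 3q^2.
AVC hits its minimum where MC = AVC, at q = 5, giving min AVC = 55 - 10·5 + 5^2 = $30.
Since P = $62 ≥ min AVC = $30, price covers variable cost and the firm should produce.
Set P = MC: 62 = 55 - 20q + 3q^2 → -7 - 20q + 3q^2 = 0. The roots are q = -1/3 and q = 7; the profit-maximizing output is on the rising part of MC, so q* = 7.
Check: AVC at q = 7 is $34 ≤ P, so revenue covers variable cost.
Profit = P·q − TC = 62·7 − 486 = -$52, a loss, but smaller than the $248 fixed cost the firm would lose by shutting down.

Produce at q = 7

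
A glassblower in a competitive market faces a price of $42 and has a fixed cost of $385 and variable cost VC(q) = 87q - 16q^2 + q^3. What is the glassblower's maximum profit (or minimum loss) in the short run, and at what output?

AVC = 87 - 16q + q^2 has its minimum $23 at q = 8; price $42 clears that bar, so the firm operates.
With MC = 87 - 32q + 3q^2, P = MC on the upward-sloping part at q* = 9.
TR = 42·9 = 378. TC = 385 + 216 = 601. Profit = 378 − 601 = -$223.
That loss of $223 beats the $385 the firm would lose by shutting down; producing recovers $162 of fixed cost.

Profit = -$223 at q = 9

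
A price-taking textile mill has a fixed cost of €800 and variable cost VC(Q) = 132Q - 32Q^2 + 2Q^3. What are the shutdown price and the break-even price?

Shutdown price = min AVC. AVC = 132 - 32Q + 2Q^2, with vertex at Q = 8 and minimum €4.
ATC = 800/Q + 132 - 32Q + 2Q^2. Setting dATC/dQ = −800/Q^2 − 32 + 4Q = 0 gives Q = 10 (since 4·10^3 − 32·10^2 = 800).
min ATC = 800/10 + 132 − 32·10 + 2·10^2 = €92. That is the break-even price.
Between these two prices the firm operates at a loss; above €92 it earns a profit.

Shutdown price = €4; break-even price = €92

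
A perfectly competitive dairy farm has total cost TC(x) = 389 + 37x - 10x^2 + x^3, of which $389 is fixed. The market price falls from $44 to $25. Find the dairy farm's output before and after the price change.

Output falls from 7 to 6

AVC = 37 - 10x + x^2, minimized at x = 5 where min AVC = $12. MC = 37 - 20x + 3x^2.
At P = $44 ≥ min AVC, set P = MC on the rising branch: x = 7.
At P = $25 ≥ min AVC, set P = MC: x = 6. The firm stays open but cuts output.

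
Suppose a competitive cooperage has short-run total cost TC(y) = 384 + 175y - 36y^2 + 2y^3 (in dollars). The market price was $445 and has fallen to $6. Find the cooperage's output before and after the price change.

MC = 175 - 72y + 6y^2; the shutdown threshold is min AVC = $13 (at y = 9).
With P = $445 above the shutdown price, P = MC gives y = 15.
At P = $6 < min AVC = $13, price no longer covers variable cost at any output, so the firm shuts down: y = 0.

Output falls from 15 to 0 (the firm shuts down)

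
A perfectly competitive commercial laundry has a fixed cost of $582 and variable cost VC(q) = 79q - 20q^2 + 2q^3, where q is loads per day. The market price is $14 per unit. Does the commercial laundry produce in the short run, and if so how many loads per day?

From TC, MC = TC'(q) = 79 - 40q + 6q^2 and AVC = VC/q = 79 - 20q + 2q^2.
The AVC parabola has its vertex at q = 20/4 = 5, where AVC = 79 - 20·5 + 2·5^2 = $29.
Since P = $14 < min AVC = $29, price fails to cover variable cost at any output.
The firm minimizes its loss by shutting down and losing only its fixed cost of $582.

Shut down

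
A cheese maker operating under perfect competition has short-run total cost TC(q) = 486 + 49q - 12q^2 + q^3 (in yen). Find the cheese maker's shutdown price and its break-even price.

Shutdown price = ¥13; break-even price = ¥76

AVC = 49 - 12q + q^2; minimized at q = 6, giving min AVC = ¥13. That is the shutdown price.
ATC = 486/q + 49 - 12q + q^2. Setting dATC/dq = −486/q^2 − 12 + 2q = 0 gives q = 9 (since 2·9^3 − 12·9^2 = 486).
min ATC = 486/9 + 49 − 12·9 + 9^2 = ¥76. That is the break-even price.
Between these two prices the firm operates at a loss; above ¥76 it earns a profit.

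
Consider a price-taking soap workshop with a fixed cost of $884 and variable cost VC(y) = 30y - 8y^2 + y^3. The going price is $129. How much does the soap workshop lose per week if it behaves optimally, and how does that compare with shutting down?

Profit = -$74 at y = 9

AVC = 30 - 8y + y^2 has its minimum $14 at y = 4; price $129 clears that bar, so the firm operates.
With MC = 30 - 16y + 3y^2, P = MC on the upward-sloping part at y* = 9.
TR = 129·9 = 1161. TC = 884 + 351 = 1235. Profit = 1161 − 1235 = -$74.
That loss of $74 beats the $884 the firm would lose by shutting down; producing recovers $810 of fixed cost.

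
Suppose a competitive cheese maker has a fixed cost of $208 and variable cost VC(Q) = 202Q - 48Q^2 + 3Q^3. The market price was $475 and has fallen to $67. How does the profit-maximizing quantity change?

AVC = 202 - 48Q + 3Q^2, minimized at Q = 8 where min AVC = $10. MC = 202 - 96Q + 9Q^2.
With P = $475 above the shutdown price, P = MC gives Q = 13.
At P = $67 ≥ min AVC, set P = MC: Q = 9. The firm stays open but cuts output.

Output falls from 13 to 9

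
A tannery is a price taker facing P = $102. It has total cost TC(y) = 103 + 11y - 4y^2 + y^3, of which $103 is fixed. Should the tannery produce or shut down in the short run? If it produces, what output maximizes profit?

From TC, MC = TC'(y) = 11 - 8y + 3y^2 and AVC = VC/y = 11 - 4y + y^2.
AVC hits its minimum where MC = AVC, at y = 2, giving min AVC = 11 - 4·2 + 2^2 = $7.
Since P = $102 ≥ min AVC = $7, price covers variable cost and the firm should produce.
Set P = MC: 102 = 11 - 8y + 3y^2 → -91 - 8y + 3y^2 = 0. The roots are y = -13/3 and y = 7; the profit-maximizing output is on the rising part of MC, so y* = 7.
Check: AVC at y = 7 is $32 ≤ P, so revenue covers variable cost.
Profit = P·y − TC = 102·7 − 327 = $387.

Produce at y = 7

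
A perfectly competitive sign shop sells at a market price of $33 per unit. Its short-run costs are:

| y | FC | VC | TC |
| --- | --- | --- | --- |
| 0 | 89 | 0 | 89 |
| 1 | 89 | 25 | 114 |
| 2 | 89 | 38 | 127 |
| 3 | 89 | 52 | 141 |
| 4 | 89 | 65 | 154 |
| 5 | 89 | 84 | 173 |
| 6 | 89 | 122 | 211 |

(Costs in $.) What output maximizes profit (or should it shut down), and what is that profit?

Profit at each row (π = 33y − TC): y=0: -89; y=1: -81; y=2: -61; y=3: -42; y=4: -22; y=5: -8; y=6: -13.
Profit is maximized at y = 5. AVC there is 84/5 = $16.80 ≤ P, so producing beats shutting down (which would give -$89).

y = 5; profit = -$8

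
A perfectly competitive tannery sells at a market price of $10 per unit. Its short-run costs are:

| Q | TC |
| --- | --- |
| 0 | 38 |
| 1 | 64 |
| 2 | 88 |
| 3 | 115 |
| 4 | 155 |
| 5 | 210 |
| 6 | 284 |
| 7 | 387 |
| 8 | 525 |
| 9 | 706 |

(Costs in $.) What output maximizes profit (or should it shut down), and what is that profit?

Q = 0 (shut down); profit = -$38

Compute π = P·Q − TC at each output: Q=0: -38; Q=1: -54; Q=2: -68; Q=3: -85; Q=4: -115; Q=5: -160; Q=6: -224; Q=7: -317; Q=8: -445; Q=9: -616.
Profit is highest at Q = 0. Equivalently, the lowest AVC in the table is 50/2 ≈ $25 at Q = 2, and P = $10 falls below it — price never covers variable cost, so the firm shuts down and loses only its fixed cost.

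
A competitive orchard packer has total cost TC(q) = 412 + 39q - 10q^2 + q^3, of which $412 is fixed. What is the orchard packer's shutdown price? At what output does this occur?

Short-run supply begins at min AVC. From VC = 39q - 10q^2 + q^3, AVC = 39 - 10q + q^2.
At the minimum of AVC, MC = AVC. MC = 39 - 20q + 3q^2; setting MC = AVC gives 2q^2 - 10q = 0, so q = 5. min AVC = 14.
The firm shuts down for any P below $14.

$14 per unit, at q = 5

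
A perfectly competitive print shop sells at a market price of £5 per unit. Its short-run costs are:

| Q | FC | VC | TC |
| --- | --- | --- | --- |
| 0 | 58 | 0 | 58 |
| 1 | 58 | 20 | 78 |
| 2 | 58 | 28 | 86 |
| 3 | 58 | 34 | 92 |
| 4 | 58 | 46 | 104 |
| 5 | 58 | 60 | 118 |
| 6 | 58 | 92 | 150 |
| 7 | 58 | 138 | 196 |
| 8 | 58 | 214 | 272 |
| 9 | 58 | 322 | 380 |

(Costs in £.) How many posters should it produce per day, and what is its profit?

Q = 0 (shut down); profit = -£58

Profit at each row (π = 5Q − TC): Q=0: -58; Q=1: -73; Q=2: -76; Q=3: -77; Q=4: -84; Q=5: -93; Q=6: -120; Q=7: -161; Q=8: -232; Q=9: -335.
Profit is highest at Q = 0. Equivalently, the lowest AVC in the table is 34/3 ≈ £11.33 at Q = 3, and P = £5 falls below it — price never covers variable cost, so the firm shuts down and loses only its fixed cost.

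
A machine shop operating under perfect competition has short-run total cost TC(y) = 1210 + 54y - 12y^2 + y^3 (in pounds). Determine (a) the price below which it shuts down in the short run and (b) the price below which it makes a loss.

Shutdown price = min AVC. AVC = 54 - 12y + y^2, with vertex at y = 6 and minimum £18.
ATC = 1210/y + 54 - 12y + y^2. Setting dATC/dy = −1210/y^2 − 12 + 2y = 0 gives y = 11 (since 2·11^3 − 12·11^2 = 1210).
min ATC = 1210/11 + 54 − 12·11 + 11^2 = £153. That is the break-even price.
Between these two prices the firm operates at a loss; above £153 it earns a profit.

Shutdown price = £18; break-even price = £153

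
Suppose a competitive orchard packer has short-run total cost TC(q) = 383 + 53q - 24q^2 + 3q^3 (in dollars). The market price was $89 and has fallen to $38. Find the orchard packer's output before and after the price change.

AVC = 53 - 24q + 3q^2, minimized at q = 4 where min AVC = $5. MC = 53 - 48q + 9q^2.
At P = $89 ≥ min AVC, set P = MC on the rising branch: q = 6.
At P = $38 ≥ min AVC, set P = MC: q = 5. The firm stays open but cuts output.

Output falls from 6 to 5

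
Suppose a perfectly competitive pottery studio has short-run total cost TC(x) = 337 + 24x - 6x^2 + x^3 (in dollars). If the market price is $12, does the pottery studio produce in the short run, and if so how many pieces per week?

Shut down

From TC, MC = TC'(x) = 24 - 12x + 3x^2 and AVC = VC/x = 24 - 6x + x^2.
AVC is minimized where dAVC/dx = -6 + 2x = 0, at x = 3; min AVC = 24 - 6·3 + 3^2 = $15.
With P < min AVC ($12 < $15), every unit sold adds to the loss.
Best response: produce nothing and absorb the $337 fixed cost.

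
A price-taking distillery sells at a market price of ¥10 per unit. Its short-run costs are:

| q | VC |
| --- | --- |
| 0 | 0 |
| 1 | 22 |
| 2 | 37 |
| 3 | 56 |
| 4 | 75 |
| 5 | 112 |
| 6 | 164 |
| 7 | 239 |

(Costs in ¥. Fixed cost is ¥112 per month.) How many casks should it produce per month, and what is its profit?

Profit at each row (π = 10q − TC): q=0: -112; q=1: -124; q=2: -129; q=3: -138; q=4: -147; q=5: -174; q=6: -216; q=7: -281.
Profit is highest at q = 0. Equivalently, the lowest AVC in the table is 37/2 ≈ ¥18.50 at q = 2, and P = ¥10 falls below it — price never covers variable cost, so the firm shuts down and loses only its fixed cost.

q = 0 (shut down); profit = -¥112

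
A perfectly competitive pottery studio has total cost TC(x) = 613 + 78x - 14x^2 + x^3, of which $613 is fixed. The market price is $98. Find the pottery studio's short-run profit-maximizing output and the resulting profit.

AVC = 78 - 14x + x^2 has its minimum $29 at x = 7; price $98 clears that bar, so the firm operates.
With MC = 78 - 28x + 3x^2, P = MC on the upward-sloping part at x* = 10.
TR = 98·10 = 980. TC = 613 + 380 = 993. Profit = 980 − 993 = -$13.
That loss of $13 beats the $613 the firm would lose by shutting down; producing recovers $600 of fixed cost.

Profit = -$13 at x = 10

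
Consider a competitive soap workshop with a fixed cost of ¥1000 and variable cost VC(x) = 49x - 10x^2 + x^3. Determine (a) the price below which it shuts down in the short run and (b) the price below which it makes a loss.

Shutdown price = ¥24; break-even price = ¥149

Shutdown price = min AVC. AVC = 49 - 10x + x^2, with vertex at x = 5 and minimum ¥24.
ATC = 1000/x + 49 - 10x + x^2. Setting dATC/dx = −1000/x^2 − 10 + 2x = 0 gives x = 10 (since 2·10^3 − 10·10^2 = 1000).
min ATC = 1000/10 + 49 − 10·10 + 10^2 = ¥149. That is the break-even price.
Between these two prices the firm operates at a loss; above ¥149 it earns a profit.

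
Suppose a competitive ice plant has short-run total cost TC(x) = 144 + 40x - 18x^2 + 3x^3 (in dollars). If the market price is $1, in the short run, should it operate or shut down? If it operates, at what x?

Strip out fixed cost: VC = 40x - 18x^2 + 3x^3. Then AVC = 40 - 18x + 3x^2 and MC = 40 - 36x + 9x^2.
AVC is minimized where dAVC/dx = -18 + 6x = 0, at x = 3; min AVC = 40 - 18·3 + 3·3^2 = $13.
With P < min AVC ($1 < $13), every unit sold adds to the loss.
Best response: produce nothing and absorb the $144 fixed cost.

Shut down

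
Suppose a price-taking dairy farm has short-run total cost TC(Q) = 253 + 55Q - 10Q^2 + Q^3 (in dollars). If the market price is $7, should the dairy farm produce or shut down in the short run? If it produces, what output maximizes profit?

Strip out fixed cost: VC = 55Q - 10Q^2 + Q^3. Then AVC = 55 - 10Q + Q^2 and MC = 55 - 20Q + 3Q^2.
AVC is minimized where dAVC/dQ = -10 + 2Q = 0, at Q = 5; min AVC = 55 - 10·5 + 5^2 = $30.
With P < min AVC ($7 < $30), every unit sold adds to the loss.
The firm minimizes its loss by shutting down and losing only its fixed cost of $253.

Shut down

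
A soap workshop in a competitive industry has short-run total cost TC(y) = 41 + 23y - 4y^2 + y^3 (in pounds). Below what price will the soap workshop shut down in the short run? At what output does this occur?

£19 per unit, at y = 2

The shutdown price is the minimum of AVC. VC = 23y - 4y^2 + y^3, so AVC = 23 - 4y + y^2.
At the minimum of AVC, MC = AVC. MC = 23 - 8y + 3y^2; setting MC = AVC gives 2y^2 - 4y = 0, so y = 2. min AVC = 19.
So the shutdown price is £19.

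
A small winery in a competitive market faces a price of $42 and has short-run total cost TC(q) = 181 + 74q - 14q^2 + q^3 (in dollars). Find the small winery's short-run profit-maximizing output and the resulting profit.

Profit = -$53 at q = 8

AVC = 74 - 14q + q^2; min AVC = $25 at q = 7. Since P = $42 ≥ min AVC, the firm produces.
MC = 74 - 28q + 3q^2. Setting P = MC and taking the root on the rising branch gives q* = 8.
TR = 42·8 = 336. TC = 181 + 208 = 389. Profit = 336 − 389 = -$53.
Shutting down would mean losing the fixed cost of $181, so operating at a loss of $53 is better by $128.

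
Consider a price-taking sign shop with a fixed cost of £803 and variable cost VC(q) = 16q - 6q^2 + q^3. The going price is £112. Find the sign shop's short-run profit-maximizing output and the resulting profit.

Profit = -£163 at q = 8

AVC = 16 - 6q + q^2 has its minimum £7 at q = 3; price £112 clears that bar, so the firm operates.
With MC = 16 - 12q + 3q^2, P = MC on the upward-sloping part at q* = 8.
TR = 112·8 = 896. TC = 803 + 256 = 1059. Profit = 896 − 1059 = -£163.
By producing, the firm covers all variable cost plus £640 of fixed cost; shutting down would lose the full £803.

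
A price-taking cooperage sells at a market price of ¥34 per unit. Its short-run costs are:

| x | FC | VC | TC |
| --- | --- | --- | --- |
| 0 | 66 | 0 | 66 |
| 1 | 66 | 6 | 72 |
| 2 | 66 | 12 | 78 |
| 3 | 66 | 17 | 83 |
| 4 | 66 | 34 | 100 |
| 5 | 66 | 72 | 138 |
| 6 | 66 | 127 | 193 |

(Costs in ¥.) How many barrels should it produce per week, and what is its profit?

x = 4; profit = ¥36

Compute π = P·x − TC at each output: x=0: -66; x=1: -38; x=2: -10; x=3: 19; x=4: 36; x=5: 32; x=6: 11.
Profit is maximized at x = 4. AVC there is 34/4 = ¥8.50 ≤ P, so producing beats shutting down (which would give -¥66).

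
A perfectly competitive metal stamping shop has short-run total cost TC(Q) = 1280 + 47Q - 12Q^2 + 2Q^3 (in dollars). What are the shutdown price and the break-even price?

Shutdown price = min AVC. AVC = 47 - 12Q + 2Q^2, with vertex at Q = 3 and minimum $29.
ATC = 1280/Q + 47 - 12Q + 2Q^2. Setting dATC/dQ = −1280/Q^2 − 12 + 4Q = 0 gives Q = 8 (since 4·8^3 − 12·8^2 = 1280).
min ATC = 1280/8 + 47 − 12·8 + 2·8^2 = $239. That is the break-even price.
Between these two prices the firm operates at a loss; above $239 it earns a profit.

Shutdown price = $29; break-even price = $239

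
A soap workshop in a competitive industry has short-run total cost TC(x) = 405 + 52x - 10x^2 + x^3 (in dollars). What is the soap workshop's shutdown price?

$27 per unit

The firm shuts down when price falls below the minimum of average variable cost. AVC = VC/x = 52 - 10x + x^2.
At the minimum of AVC, MC = AVC. MC = 52 - 20x + 3x^2; setting MC = AVC gives 2x^2 - 10x = 0, so x = 5. min AVC = 27.
For P < $27 the firm produces nothing.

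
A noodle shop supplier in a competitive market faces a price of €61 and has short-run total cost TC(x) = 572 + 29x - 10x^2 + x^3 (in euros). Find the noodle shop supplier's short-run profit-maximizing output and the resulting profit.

Profit = -€188 at x = 8

AVC = 29 - 10x + x^2; min AVC = €4 at x = 5. Since P = €61 ≥ min AVC, the firm produces.
With MC = 29 - 20x + 3x^2, P = MC on the upward-sloping part at x* = 8.
TR = 61·8 = 488. TC = 572 + 104 = 676. Profit = 488 − 676 = -€188.
That loss of €188 beats the €572 the firm would lose by shutting down; producing recovers €384 of fixed cost.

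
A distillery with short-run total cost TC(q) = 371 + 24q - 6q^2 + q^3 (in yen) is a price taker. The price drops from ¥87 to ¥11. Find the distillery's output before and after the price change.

MC = 24 - 12q + 3q^2; the shutdown threshold is min AVC = ¥15 (at q = 3).
With P = ¥87 above the shutdown price, P = MC gives q = 7.
At P = ¥11 < min AVC = ¥15, price no longer covers variable cost at any output, so the firm shuts down: q = 0.

Output falls from 7 to 0 (the firm shuts down)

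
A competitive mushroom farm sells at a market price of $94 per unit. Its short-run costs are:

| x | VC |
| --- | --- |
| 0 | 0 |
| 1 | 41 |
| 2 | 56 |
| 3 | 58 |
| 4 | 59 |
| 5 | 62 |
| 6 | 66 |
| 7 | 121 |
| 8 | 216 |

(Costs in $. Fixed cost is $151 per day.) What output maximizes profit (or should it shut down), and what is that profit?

x = 7; profit = $386

Tabulate TR − TC: x=0: -151; x=1: -98; x=2: -19; x=3: 73; x=4: 166; x=5: 257; x=6: 347; x=7: 386; x=8: 385.
Profit is maximized at x = 7. AVC there is 121/7 = $17.29 ≤ P, so producing beats shutting down (which would give -$151).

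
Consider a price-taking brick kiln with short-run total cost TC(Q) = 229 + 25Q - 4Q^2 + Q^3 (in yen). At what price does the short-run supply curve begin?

The shutdown price is the minimum of AVC. VC = 25Q - 4Q^2 + Q^3, so AVC = 25 - 4Q + Q^2.
At the minimum of AVC, MC = AVC. MC = 25 - 8Q + 3Q^2; setting MC = AVC gives 2Q^2 - 4Q = 0, so Q = 2. min AVC = 21.
For P < ¥21 the firm produces nothing.

¥21 per unit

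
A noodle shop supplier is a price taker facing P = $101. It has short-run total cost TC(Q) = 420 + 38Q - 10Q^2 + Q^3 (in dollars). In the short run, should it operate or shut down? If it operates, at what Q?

Produce at Q = 9

From TC, MC = TC'(Q) = 38 - 20Q + 3Q^2 and AVC = VC/Q = 38 - 10Q + Q^2.
The AVC parabola has its vertex at Q = 10/2 = 5, where AVC = 38 - 10·5 + 5^2 = $13.
Because $101 ≥ $13, revenue can cover variable cost; the firm operates.
Solving P = MC: -63 - 20Q + 3Q^2 = 0 ⇒ Q = -7/3 or 9. On the upward-sloping branch, Q* = 9.
Check: AVC at Q = 9 is $29 ≤ P, so revenue covers variable cost.
Profit = P·Q − TC = 101·9 − 681 = $228.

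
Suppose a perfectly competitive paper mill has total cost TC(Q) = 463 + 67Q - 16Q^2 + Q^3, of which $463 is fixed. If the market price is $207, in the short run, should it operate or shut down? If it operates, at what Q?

From TC, MC = TC'(Q) = 67 - 32Q + 3Q^2 and AVC = VC/Q = 67 - 16Q + Q^2.
AVC hits its minimum where MC = AVC, at Q = 8, giving min AVC = 67 - 16·8 + 8^2 = $3.
Because $207 ≥ $3, revenue can cover variable cost; the firm operates.
P = MC gives -140 - 32Q + 3Q^2 = 0, with roots -10/3 and 14. Take the larger (rising MC): Q* = 14.
Check: AVC at Q = 14 is $39 ≤ P, so revenue covers variable cost.
Profit = P·Q − TC = 207·14 − 1009 = $1889.

Produce at Q = 14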